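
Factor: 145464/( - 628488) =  - 3^( - 1 )*7^ ( - 1) * 11^1*19^1 * 43^( - 1 )=-  209/903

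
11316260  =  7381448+3934812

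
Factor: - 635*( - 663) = 421005 = 3^1*5^1*13^1 * 17^1*127^1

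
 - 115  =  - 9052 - -8937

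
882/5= 176 + 2/5 = 176.40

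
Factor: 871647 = 3^1*7^1*41507^1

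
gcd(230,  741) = 1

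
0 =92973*0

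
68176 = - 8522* ( - 8)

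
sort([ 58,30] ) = [ 30,58]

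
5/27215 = 1/5443=0.00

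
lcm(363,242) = 726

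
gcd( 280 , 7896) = 56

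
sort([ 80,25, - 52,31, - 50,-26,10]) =[ - 52,-50, - 26, 10, 25, 31,  80]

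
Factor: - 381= - 3^1 * 127^1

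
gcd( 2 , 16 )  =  2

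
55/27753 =5/2523  =  0.00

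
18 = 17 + 1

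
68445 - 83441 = -14996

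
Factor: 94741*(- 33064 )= - 2^3 * 17^1*4133^1*5573^1 = -3132516424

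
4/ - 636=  - 1/159 = - 0.01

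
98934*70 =6925380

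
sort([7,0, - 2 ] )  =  [ - 2 , 0 , 7 ] 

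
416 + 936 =1352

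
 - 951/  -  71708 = 951/71708 = 0.01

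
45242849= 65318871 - 20076022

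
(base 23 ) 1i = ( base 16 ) 29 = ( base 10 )41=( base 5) 131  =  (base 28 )1D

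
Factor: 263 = 263^1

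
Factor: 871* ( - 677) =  - 589667 = -13^1 * 67^1*677^1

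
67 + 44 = 111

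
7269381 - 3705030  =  3564351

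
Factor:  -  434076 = -2^2*3^1 * 61^1*593^1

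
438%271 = 167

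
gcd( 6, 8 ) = 2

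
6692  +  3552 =10244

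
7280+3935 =11215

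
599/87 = 6+77/87 = 6.89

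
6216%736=328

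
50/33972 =25/16986 = 0.00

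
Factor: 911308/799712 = 227827/199928 = 2^( - 3)*67^( - 1 )*373^( - 1 )*227827^1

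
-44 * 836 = -36784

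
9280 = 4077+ 5203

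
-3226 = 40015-43241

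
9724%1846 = 494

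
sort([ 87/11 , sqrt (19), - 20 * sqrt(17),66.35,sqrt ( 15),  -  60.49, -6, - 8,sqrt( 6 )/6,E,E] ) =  [ - 20*sqrt( 17)  ,-60.49, - 8, - 6,sqrt( 6)/6, E , E, sqrt ( 15),sqrt (19), 87/11,  66.35] 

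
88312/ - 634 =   -  140+224/317= - 139.29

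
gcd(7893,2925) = 9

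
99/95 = 1 + 4/95 = 1.04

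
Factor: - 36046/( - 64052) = 2^( - 1 )*239^ ( - 1 )*269^1 = 269/478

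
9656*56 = 540736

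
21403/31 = 21403/31 = 690.42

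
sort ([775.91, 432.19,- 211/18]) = [ - 211/18, 432.19, 775.91]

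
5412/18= 902/3 = 300.67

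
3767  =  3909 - 142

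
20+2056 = 2076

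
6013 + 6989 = 13002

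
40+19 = 59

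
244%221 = 23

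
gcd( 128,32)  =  32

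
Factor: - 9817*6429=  - 63113493 = - 3^1*2143^1*9817^1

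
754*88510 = 66736540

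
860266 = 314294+545972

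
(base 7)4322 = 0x5ff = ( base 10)1535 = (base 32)1FV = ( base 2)10111111111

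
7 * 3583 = 25081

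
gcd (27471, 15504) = 3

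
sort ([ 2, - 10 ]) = [  -  10,2]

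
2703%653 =91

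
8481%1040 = 161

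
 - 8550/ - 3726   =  475/207 = 2.29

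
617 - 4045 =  - 3428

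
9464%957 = 851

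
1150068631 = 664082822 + 485985809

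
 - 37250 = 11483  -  48733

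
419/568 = 419/568 = 0.74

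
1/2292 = 1/2292 =0.00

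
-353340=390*( - 906)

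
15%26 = 15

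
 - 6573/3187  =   - 3+2988/3187  =  - 2.06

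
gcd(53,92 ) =1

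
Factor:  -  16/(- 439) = 2^4*439^(-1)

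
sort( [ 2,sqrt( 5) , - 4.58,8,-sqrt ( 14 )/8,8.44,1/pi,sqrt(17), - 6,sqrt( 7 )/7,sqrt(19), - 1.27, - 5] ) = [ - 6, - 5, - 4.58, - 1.27, - sqrt( 14 )/8, 1/pi,sqrt( 7) /7,2,sqrt( 5 ), sqrt( 17),sqrt( 19),  8,8.44]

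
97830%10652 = 1962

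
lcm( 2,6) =6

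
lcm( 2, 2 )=2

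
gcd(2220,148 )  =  148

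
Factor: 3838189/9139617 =54059/128727 = 3^ ( - 2 )*14303^( - 1 )*54059^1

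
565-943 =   -  378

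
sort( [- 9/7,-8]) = [ -8, -9/7 ] 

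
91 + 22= 113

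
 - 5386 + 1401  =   - 3985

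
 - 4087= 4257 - 8344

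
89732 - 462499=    -372767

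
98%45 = 8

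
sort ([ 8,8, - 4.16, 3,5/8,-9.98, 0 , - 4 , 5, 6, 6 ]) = [ - 9.98,-4.16,- 4 , 0, 5/8,  3, 5,6,6,8,8 ]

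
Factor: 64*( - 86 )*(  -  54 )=297216 = 2^8*3^3*43^1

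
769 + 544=1313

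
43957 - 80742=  - 36785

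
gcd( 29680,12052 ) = 4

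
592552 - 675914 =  - 83362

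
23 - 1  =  22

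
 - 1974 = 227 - 2201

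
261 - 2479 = -2218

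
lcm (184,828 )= 1656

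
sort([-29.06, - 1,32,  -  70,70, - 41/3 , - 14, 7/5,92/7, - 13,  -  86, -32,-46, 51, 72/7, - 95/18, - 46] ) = [ - 86,  -  70, - 46 , - 46,- 32, - 29.06, - 14, - 41/3, - 13, - 95/18, - 1,7/5  ,  72/7, 92/7, 32,51 , 70]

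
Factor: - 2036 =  - 2^2*509^1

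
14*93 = 1302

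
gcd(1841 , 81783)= 1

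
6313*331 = 2089603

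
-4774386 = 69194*( - 69) 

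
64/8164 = 16/2041 = 0.01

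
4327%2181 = 2146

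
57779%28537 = 705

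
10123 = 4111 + 6012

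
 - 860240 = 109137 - 969377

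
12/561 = 4/187= 0.02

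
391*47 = 18377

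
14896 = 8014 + 6882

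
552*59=32568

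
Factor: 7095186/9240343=1013598/1320049 = 2^1*3^2*37^( - 1 )*35677^( - 1)*56311^1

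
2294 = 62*37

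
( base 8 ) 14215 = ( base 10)6285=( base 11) 47A4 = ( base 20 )fe5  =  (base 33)5PF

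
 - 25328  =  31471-56799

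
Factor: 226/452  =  1/2= 2^(-1)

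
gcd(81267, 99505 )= 1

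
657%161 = 13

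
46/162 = 23/81 = 0.28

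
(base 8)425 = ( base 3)101021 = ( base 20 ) dh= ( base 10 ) 277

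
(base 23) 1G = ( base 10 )39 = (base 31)18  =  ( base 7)54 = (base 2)100111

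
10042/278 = 36 +17/139= 36.12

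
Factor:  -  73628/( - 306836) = 233/971 = 233^1*971^(  -  1)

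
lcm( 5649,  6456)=45192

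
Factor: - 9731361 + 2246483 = -2^1 *37^1*41^1*2467^1= - 7484878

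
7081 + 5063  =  12144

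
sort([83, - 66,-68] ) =[  -  68, - 66,83 ]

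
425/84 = 425/84=5.06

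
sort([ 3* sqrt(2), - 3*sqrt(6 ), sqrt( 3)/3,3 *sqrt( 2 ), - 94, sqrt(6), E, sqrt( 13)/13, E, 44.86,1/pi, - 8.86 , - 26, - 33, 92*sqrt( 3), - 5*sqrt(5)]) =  [ - 94,-33, - 26, - 5*sqrt( 5 ), - 8.86, -3*sqrt( 6 ),  sqrt( 13) /13, 1/pi, sqrt(3 ) /3,  sqrt( 6 ),  E, E, 3*sqrt( 2), 3*sqrt( 2 ),44.86, 92*sqrt(3)]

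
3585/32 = 3585/32=112.03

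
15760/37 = 425+35/37 = 425.95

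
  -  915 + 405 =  - 510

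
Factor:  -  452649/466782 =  - 2^(-1 ) * 77797^(  -  1 ) *150883^1 = - 150883/155594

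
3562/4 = 1781/2 = 890.50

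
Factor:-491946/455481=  - 742/687 = - 2^1*3^( - 1 )*7^1*53^1*229^( - 1)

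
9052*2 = 18104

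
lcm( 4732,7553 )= 392756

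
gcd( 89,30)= 1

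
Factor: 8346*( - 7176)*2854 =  - 170928617184 = - 2^5*3^2*13^2*23^1*107^1* 1427^1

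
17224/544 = 2153/68 =31.66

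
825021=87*9483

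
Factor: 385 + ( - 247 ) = 138  =  2^1  *3^1 * 23^1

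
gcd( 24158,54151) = 1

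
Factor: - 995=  - 5^1*199^1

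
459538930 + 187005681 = 646544611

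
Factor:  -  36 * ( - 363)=2^2*3^3 * 11^2 = 13068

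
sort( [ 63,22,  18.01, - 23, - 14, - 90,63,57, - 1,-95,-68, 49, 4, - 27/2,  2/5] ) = [-95, - 90, - 68, - 23, - 14, - 27/2,-1 , 2/5, 4, 18.01, 22, 49, 57,63,63 ] 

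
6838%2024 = 766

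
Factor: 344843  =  344843^1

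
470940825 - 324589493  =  146351332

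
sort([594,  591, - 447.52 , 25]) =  [ - 447.52, 25,591 , 594 ]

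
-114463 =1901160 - 2015623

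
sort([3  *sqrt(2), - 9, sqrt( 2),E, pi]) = [ - 9, sqrt( 2 ), E , pi, 3*sqrt (2 )] 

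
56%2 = 0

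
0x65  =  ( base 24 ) 45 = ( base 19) 56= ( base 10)101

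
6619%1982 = 673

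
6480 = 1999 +4481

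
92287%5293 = 2306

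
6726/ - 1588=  - 3363/794=- 4.24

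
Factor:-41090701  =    -  41090701^1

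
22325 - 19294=3031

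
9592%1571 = 166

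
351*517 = 181467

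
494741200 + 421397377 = 916138577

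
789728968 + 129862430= 919591398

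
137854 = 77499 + 60355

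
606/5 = 606/5 = 121.20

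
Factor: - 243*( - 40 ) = 2^3  *3^5*5^1=9720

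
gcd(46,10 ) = 2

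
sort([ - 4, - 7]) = [ -7 , - 4]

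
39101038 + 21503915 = 60604953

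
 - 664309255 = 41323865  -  705633120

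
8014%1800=814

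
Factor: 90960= 2^4 * 3^1*5^1*379^1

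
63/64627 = 63/64627 = 0.00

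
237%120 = 117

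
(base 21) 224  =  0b1110100000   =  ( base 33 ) S4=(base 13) 565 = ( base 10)928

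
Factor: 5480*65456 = 2^7*5^1*137^1  *4091^1 = 358698880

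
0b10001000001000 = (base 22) I00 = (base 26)CN2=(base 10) 8712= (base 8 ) 21010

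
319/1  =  319  =  319.00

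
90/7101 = 10/789= 0.01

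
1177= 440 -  - 737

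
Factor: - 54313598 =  - 2^1  *97^1 * 279967^1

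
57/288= 19/96 = 0.20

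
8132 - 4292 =3840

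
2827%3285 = 2827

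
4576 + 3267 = 7843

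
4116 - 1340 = 2776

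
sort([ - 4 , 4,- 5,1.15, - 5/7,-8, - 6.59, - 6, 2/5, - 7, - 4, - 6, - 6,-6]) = [ - 8,-7, - 6.59, - 6, - 6, - 6,  -  6,-5, - 4, - 4 , - 5/7,2/5,1.15,4] 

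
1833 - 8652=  - 6819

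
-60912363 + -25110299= - 86022662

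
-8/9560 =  - 1/1195 = - 0.00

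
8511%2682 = 465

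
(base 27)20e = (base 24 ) 2D8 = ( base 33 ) 1bk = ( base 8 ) 2700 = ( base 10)1472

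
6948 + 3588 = 10536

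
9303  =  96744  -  87441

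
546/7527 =14/193 =0.07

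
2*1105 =2210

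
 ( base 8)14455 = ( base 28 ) 865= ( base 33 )5UA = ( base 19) HG4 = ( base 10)6445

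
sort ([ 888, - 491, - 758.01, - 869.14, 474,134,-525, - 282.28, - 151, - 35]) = [ - 869.14, - 758.01, - 525, - 491, - 282.28, - 151,  -  35,134,  474,888]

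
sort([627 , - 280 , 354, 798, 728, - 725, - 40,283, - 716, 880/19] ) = [ - 725,  -  716, - 280,-40, 880/19, 283,  354, 627, 728, 798 ]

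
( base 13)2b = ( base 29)18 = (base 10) 37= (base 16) 25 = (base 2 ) 100101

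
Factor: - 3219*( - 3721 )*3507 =3^2 * 7^1*29^1*37^1*61^2*167^1 =42006491793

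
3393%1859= 1534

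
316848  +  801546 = 1118394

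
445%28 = 25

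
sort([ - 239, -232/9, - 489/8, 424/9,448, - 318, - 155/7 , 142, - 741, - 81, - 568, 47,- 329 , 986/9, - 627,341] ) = [ - 741 , - 627, - 568, - 329, - 318, - 239, - 81, - 489/8,-232/9,  -  155/7, 47, 424/9, 986/9, 142,341,448] 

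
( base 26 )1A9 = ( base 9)1260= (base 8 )1661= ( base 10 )945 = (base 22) 1kl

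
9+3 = 12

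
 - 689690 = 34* (-20285) 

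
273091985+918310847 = 1191402832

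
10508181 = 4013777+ 6494404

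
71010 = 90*789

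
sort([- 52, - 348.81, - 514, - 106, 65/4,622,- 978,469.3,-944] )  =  [ - 978,-944, - 514,  -  348.81,- 106, - 52,65/4, 469.3, 622 ]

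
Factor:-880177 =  -199^1*4423^1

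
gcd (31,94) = 1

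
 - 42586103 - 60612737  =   - 103198840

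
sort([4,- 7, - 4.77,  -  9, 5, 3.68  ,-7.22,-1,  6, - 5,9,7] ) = [-9, - 7.22,  -  7, - 5, - 4.77, - 1,3.68,  4, 5, 6,  7, 9]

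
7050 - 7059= - 9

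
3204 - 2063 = 1141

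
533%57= 20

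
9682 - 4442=5240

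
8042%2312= 1106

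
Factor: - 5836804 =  - 2^2*31^1*103^1 * 457^1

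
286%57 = 1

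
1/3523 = 1/3523 = 0.00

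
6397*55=351835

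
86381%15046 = 11151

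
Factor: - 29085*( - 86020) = 2^2*3^1 * 5^2*7^1*11^1*17^1*23^1*277^1 = 2501891700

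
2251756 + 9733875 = 11985631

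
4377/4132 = 1 + 245/4132 = 1.06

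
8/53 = 8/53 = 0.15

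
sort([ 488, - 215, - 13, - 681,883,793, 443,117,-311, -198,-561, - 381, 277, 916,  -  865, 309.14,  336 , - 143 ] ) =[ - 865,- 681,-561, - 381, -311,-215,-198,-143, - 13, 117, 277,309.14, 336, 443, 488, 793, 883,916]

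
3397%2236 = 1161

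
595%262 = 71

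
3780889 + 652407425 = 656188314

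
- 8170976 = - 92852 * 88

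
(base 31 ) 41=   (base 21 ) 5K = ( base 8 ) 175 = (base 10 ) 125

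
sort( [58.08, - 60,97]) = [ - 60, 58.08,97]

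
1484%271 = 129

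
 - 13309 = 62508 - 75817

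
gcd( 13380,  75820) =4460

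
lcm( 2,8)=8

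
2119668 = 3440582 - 1320914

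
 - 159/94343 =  - 1 + 94184/94343 = - 0.00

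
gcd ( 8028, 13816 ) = 4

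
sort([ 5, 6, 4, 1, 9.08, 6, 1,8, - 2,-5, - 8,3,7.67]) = [ - 8, - 5, - 2, 1, 1, 3, 4, 5  ,  6,6,7.67, 8,9.08 ]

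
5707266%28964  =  1358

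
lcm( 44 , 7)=308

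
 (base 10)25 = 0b11001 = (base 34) P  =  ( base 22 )13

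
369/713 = 369/713 = 0.52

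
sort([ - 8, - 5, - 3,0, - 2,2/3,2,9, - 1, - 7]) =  [  -  8, - 7, - 5,-3, - 2, - 1, 0,2/3,2,  9] 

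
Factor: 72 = 2^3*3^2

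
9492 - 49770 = -40278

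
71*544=38624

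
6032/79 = 6032/79=76.35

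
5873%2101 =1671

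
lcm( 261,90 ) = 2610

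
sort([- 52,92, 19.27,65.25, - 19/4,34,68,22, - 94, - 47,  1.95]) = [ - 94, - 52,  -  47 , - 19/4,1.95,19.27,  22,34,65.25, 68,  92 ] 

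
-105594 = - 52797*2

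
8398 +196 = 8594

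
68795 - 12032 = 56763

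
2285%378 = 17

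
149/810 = 149/810 =0.18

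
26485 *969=25663965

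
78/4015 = 78/4015=0.02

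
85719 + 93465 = 179184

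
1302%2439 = 1302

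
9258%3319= 2620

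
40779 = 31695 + 9084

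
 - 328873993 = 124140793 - 453014786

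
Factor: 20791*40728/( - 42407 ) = -2^3*3^1*17^1*1223^1*1697^1*42407^(-1 ) = - 846775848/42407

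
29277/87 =336  +  15/29  =  336.52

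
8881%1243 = 180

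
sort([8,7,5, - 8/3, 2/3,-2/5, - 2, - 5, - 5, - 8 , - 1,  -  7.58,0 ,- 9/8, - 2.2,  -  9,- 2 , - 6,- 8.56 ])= [ - 9,  -  8.56, - 8, - 7.58, - 6, - 5, - 5, - 8/3 , -2.2, - 2, -2,-9/8, - 1,- 2/5,  0,2/3, 5,7, 8]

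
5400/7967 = 5400/7967 = 0.68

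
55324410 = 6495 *8518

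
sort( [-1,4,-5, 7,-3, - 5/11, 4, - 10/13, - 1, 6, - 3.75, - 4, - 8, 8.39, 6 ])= [ - 8,- 5, - 4, - 3.75, - 3,  -  1, - 1, - 10/13, - 5/11 , 4, 4, 6,6, 7, 8.39] 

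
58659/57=1029  +  2/19  =  1029.11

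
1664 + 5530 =7194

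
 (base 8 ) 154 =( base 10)108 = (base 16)6c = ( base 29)3L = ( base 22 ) 4K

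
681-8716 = -8035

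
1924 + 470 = 2394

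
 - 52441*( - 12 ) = 629292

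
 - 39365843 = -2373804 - 36992039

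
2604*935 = 2434740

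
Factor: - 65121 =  - 3^1*7^2* 443^1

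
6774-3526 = 3248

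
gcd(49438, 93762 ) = 2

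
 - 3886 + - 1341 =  - 5227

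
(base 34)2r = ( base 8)137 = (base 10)95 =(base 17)5A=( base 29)38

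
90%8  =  2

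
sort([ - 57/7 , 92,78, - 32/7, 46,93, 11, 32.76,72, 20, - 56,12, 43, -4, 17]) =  [-56,-57/7, - 32/7, - 4, 11,  12,17,20, 32.76,43,46, 72,78 , 92,93] 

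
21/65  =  21/65 = 0.32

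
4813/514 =4813/514 = 9.36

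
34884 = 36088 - 1204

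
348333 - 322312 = 26021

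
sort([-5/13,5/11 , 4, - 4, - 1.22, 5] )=[ - 4, - 1.22, - 5/13, 5/11, 4 , 5 ] 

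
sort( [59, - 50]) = [-50, 59]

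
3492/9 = 388 = 388.00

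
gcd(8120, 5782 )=14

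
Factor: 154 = 2^1*7^1*11^1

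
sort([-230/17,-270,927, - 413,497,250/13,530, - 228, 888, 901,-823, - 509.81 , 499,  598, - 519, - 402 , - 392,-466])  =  [-823, - 519,- 509.81 , - 466, - 413,- 402, - 392, - 270, - 228, - 230/17,250/13, 497, 499,  530, 598, 888,901,927 ] 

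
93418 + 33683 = 127101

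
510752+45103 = 555855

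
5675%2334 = 1007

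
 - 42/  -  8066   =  21/4033= 0.01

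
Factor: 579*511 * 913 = 3^1*7^1*11^1 * 73^1 * 83^1 * 193^1 = 270128397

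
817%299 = 219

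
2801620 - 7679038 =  - 4877418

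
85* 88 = 7480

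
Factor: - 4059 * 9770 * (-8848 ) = 350880092640 =2^5*3^2*5^1 *7^1*11^1*41^1*79^1*977^1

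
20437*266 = 5436242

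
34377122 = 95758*359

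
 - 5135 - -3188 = -1947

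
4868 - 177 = 4691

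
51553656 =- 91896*(  -  561)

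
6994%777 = 1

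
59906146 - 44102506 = 15803640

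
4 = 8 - 4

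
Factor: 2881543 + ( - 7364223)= - 2^3*5^1*112067^1= - 4482680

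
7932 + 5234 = 13166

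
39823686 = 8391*4746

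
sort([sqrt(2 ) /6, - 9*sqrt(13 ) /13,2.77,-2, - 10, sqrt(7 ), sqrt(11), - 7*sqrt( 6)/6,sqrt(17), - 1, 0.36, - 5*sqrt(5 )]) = [ - 5*sqrt( 5), - 10, - 7*sqrt( 6)/6, - 9*sqrt( 13) /13, - 2, - 1, sqrt( 2) /6, 0.36,  sqrt(7),2.77 , sqrt( 11) , sqrt (17)] 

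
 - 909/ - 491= 909/491=1.85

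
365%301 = 64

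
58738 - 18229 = 40509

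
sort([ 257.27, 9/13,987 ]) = [9/13,  257.27,987]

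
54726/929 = 58  +  844/929  =  58.91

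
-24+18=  - 6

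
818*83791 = 68541038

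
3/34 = 3/34 = 0.09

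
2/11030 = 1/5515 =0.00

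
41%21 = 20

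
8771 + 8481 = 17252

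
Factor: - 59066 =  - 2^1 *7^1*4219^1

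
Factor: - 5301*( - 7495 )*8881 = 352850966595 = 3^2*5^1*19^1*31^1 *83^1*107^1*1499^1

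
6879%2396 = 2087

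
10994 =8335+2659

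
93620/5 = 18724 = 18724.00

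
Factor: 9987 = 3^1*3329^1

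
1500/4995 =100/333 = 0.30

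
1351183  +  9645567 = 10996750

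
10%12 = 10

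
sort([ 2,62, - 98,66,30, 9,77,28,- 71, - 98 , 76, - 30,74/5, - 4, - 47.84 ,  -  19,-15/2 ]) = [ - 98, - 98, - 71, - 47.84,-30,-19, - 15/2, - 4, 2,9,74/5,28, 30,62,66,76, 77 ] 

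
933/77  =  12 + 9/77=12.12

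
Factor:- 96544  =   - 2^5*7^1*431^1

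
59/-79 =-59/79 =- 0.75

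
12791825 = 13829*925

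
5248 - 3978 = 1270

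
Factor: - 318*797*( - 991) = 2^1*3^1 * 53^1*797^1 * 991^1 = 251164986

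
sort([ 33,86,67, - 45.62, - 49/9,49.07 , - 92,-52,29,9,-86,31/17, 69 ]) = [  -  92, - 86, - 52,- 45.62, -49/9,31/17, 9, 29,33,49.07, 67, 69, 86] 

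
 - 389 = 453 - 842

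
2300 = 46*50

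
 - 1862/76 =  - 49/2 = -24.50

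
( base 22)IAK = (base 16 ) 22F8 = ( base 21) K66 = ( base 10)8952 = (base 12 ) 5220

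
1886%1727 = 159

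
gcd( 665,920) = 5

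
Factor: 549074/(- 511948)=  - 2^( - 1) * 131^( - 1)*281^1 =-  281/262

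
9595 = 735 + 8860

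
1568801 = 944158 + 624643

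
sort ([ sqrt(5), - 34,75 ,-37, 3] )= [ -37,-34, sqrt( 5)  ,  3, 75]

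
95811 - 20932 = 74879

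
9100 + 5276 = 14376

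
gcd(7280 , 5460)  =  1820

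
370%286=84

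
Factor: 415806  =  2^1*3^1*37^1*1873^1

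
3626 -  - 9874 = 13500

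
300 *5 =1500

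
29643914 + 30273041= 59916955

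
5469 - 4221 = 1248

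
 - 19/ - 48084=19/48084 = 0.00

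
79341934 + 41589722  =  120931656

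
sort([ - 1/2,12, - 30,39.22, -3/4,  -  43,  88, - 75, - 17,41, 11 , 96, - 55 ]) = [-75, - 55, - 43, - 30, - 17, - 3/4, - 1/2,11,  12,39.22,  41,88,96]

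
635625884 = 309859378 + 325766506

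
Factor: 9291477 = 3^1*13^1*37^1 * 47^1 * 137^1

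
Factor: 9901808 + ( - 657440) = 2^4*3^4*7^1*1019^1= 9244368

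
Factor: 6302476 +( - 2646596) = 3655880 = 2^3*5^1*91397^1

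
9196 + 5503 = 14699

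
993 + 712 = 1705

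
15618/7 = 15618/7=2231.14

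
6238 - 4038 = 2200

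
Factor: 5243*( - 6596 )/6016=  - 8645707/1504 = - 2^(-5 )*7^2* 17^1*47^ ( - 1 )*97^1* 107^1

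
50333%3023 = 1965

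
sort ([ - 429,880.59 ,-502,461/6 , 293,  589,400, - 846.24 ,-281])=[ - 846.24, - 502 ,-429,-281,461/6,293,400,589, 880.59 ]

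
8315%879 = 404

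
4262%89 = 79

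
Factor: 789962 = 2^1 * 394981^1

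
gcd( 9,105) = 3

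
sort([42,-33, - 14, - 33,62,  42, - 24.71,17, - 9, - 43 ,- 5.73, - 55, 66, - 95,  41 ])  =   [ - 95, - 55 ,- 43, - 33, - 33,-24.71,-14,- 9 , - 5.73, 17,41, 42,42 , 62, 66 ]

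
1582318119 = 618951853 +963366266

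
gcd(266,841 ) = 1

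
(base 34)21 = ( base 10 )69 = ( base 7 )126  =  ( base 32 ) 25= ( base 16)45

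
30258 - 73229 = - 42971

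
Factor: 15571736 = 2^3*23^1*84629^1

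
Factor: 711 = 3^2*79^1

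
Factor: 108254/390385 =2^1*5^( - 1) * 113^1*163^( - 1) = 226/815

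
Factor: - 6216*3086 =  - 2^4*3^1*7^1*37^1* 1543^1 = -  19182576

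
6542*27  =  176634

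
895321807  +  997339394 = 1892661201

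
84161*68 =5722948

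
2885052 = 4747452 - 1862400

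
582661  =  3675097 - 3092436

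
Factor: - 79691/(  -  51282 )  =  2^( - 1)*3^(-2)*7^( -1)*11^( - 1) * 37^( - 1)*79691^1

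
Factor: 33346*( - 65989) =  - 2^1*7^1*11^1 * 857^1*16673^1 = -2200469194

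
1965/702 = 2+187/234 = 2.80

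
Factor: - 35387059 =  - 37^1 * 41^1*23327^1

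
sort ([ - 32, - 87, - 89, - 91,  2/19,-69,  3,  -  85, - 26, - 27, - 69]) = [ - 91, - 89, - 87, - 85, - 69 , - 69, - 32, - 27, - 26,2/19, 3]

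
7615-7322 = 293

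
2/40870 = 1/20435= 0.00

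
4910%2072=766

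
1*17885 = 17885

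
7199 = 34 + 7165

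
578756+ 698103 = 1276859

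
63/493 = 63/493 = 0.13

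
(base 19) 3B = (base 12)58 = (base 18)3e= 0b1000100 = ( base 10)68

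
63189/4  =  15797+ 1/4=15797.25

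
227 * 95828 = 21752956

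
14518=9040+5478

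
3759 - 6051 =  - 2292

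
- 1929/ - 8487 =643/2829= 0.23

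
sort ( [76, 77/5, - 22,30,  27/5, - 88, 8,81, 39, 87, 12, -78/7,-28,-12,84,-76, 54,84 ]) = [-88, - 76,-28, - 22, - 12,  -  78/7, 27/5, 8, 12, 77/5, 30, 39, 54, 76, 81, 84,84,87 ] 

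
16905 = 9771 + 7134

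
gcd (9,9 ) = 9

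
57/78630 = 19/26210 = 0.00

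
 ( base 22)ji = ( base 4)12310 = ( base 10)436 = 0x1b4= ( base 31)e2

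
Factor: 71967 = 3^1*7^1*23^1*149^1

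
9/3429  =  1/381 = 0.00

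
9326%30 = 26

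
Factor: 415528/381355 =2^3*5^( - 1)*13^( - 1)*5867^(-1)*51941^1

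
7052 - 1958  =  5094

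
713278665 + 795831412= 1509110077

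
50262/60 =837 + 7/10 = 837.70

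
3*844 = 2532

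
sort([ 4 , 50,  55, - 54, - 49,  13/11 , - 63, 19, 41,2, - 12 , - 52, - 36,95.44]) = [ - 63, - 54,  -  52, - 49, -36, - 12,13/11, 2,4,  19,41, 50,  55, 95.44 ] 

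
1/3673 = 1/3673 = 0.00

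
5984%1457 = 156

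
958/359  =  2 + 240/359 = 2.67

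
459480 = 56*8205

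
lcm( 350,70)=350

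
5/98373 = 5/98373 = 0.00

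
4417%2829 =1588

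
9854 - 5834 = 4020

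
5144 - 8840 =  - 3696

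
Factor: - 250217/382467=  -  3^( - 1 )*11^1*43^1*241^( - 1) = -473/723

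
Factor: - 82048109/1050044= - 2^( - 2) *11^1*13^1*262511^( - 1) * 573763^1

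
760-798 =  - 38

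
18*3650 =65700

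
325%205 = 120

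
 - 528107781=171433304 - 699541085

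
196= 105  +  91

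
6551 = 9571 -3020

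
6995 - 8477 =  - 1482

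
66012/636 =103 + 42/53 = 103.79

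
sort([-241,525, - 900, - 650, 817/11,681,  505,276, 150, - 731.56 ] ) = [ - 900, - 731.56, - 650, - 241,817/11,150, 276, 505, 525,681 ] 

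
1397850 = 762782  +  635068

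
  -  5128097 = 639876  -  5767973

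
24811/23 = 1078 + 17/23 = 1078.74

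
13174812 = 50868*259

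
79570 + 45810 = 125380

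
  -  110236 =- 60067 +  - 50169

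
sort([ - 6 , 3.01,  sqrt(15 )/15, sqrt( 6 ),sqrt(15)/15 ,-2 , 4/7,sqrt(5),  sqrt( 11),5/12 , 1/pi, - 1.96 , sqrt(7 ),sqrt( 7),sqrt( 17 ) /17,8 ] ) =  [ - 6, - 2, - 1.96 , sqrt( 17 ) /17, sqrt(15 )/15 , sqrt( 15)/15, 1/pi, 5/12, 4/7 , sqrt ( 5),sqrt(6 ),sqrt(7 ),sqrt(7),3.01, sqrt(  11 ), 8]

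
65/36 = 1 + 29/36 = 1.81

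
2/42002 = 1/21001 = 0.00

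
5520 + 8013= 13533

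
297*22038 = 6545286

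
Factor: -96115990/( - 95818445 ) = 2^1*1061^1*9059^1 *19163689^( - 1 )=19223198/19163689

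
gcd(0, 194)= 194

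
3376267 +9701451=13077718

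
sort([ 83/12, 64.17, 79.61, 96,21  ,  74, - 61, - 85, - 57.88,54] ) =[-85,- 61, -57.88, 83/12,21,54,64.17,74,79.61,96 ] 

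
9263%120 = 23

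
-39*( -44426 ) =1732614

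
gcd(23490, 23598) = 54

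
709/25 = 28 + 9/25  =  28.36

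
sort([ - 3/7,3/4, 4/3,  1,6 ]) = [ - 3/7, 3/4,1,  4/3, 6]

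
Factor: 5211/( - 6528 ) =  - 2^ ( - 7 )*3^2*17^( - 1 )*193^1 = - 1737/2176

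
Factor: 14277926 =2^1 * 13^1 * 17^1 * 32303^1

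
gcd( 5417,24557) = 1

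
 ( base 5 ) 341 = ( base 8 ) 140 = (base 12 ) 80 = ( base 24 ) 40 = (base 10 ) 96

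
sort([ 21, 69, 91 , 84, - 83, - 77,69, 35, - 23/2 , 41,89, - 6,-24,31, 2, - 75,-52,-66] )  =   [  -  83,-77, - 75,-66,  -  52,  -  24,-23/2, - 6 , 2, 21, 31, 35, 41,69,69, 84, 89, 91 ]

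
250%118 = 14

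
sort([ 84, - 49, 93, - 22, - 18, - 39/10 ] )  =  [ - 49,  -  22, - 18, - 39/10,84,93] 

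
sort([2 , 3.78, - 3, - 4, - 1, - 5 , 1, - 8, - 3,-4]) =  [ - 8, - 5 ,-4, - 4, - 3,  -  3, - 1, 1, 2, 3.78 ]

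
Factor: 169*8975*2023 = 5^2*7^1 * 13^2*17^2*359^1 = 3068435825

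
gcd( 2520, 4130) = 70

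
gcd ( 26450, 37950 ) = 1150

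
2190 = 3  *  730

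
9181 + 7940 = 17121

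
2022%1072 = 950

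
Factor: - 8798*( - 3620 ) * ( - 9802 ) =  - 2^4*5^1*13^2*29^1*  53^1*83^1 * 181^1 = - 312181545520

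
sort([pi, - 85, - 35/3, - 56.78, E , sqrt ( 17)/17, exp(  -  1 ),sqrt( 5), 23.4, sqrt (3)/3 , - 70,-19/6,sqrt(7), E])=[-85 , - 70, - 56.78, - 35/3, - 19/6,  sqrt(17 )/17, exp(- 1), sqrt( 3) /3,  sqrt(5),sqrt ( 7 ), E,E, pi, 23.4 ]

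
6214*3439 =21369946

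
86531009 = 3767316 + 82763693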